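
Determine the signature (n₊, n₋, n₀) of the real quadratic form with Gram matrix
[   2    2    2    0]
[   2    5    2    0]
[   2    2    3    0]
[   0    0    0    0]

Answer: (3, 0, 1)

Derivation:
step 0: pivot 2 → sign +
step 1: pivot 3 → sign +
step 2: pivot 1 → sign +
step 3: row/col 3 already zero → sign 0
signature = (3, 0, 1)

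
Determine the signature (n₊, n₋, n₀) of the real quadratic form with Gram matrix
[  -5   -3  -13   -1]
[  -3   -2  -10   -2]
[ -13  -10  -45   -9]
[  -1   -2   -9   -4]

step 0: pivot -5 → sign −
step 1: pivot -1/5 → sign −
step 2: pivot 13 → sign +
step 3: pivot -3/13 → sign −
signature = (1, 3, 0)

Answer: (1, 3, 0)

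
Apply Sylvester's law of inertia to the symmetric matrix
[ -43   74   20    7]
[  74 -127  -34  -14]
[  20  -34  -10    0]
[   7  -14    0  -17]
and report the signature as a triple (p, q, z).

Answer: (1, 3, 0)

Derivation:
step 0: pivot -43 → sign −
step 1: pivot 15/43 → sign +
step 2: pivot -6/5 → sign −
step 3: pivot -2/3 → sign −
signature = (1, 3, 0)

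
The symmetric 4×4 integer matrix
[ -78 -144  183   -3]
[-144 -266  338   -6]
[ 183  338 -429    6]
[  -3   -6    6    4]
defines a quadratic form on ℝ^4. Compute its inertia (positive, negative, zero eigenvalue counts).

Answer: (2, 2, 0)

Derivation:
step 0: pivot -78 → sign −
step 1: pivot -2/13 → sign −
step 2: pivot 1/2 → sign +
step 3: pivot 1 → sign +
signature = (2, 2, 0)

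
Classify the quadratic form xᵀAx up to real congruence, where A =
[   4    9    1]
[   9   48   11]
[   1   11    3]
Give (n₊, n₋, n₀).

Answer: (2, 1, 0)

Derivation:
step 0: pivot 4 → sign +
step 1: pivot 111/4 → sign +
step 2: pivot -1/111 → sign −
signature = (2, 1, 0)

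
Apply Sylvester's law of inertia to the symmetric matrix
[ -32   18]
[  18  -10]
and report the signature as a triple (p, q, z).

step 0: pivot -32 → sign −
step 1: pivot 1/8 → sign +
signature = (1, 1, 0)

Answer: (1, 1, 0)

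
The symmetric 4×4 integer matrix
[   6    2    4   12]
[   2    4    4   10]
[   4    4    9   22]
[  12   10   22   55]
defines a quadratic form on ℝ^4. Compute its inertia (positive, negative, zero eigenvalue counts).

step 0: pivot 6 → sign +
step 1: pivot 10/3 → sign +
step 2: pivot 21/5 → sign +
step 3: pivot 1/21 → sign +
signature = (4, 0, 0)

Answer: (4, 0, 0)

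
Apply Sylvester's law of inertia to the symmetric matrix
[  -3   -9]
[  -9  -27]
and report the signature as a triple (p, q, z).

step 0: pivot -3 → sign −
step 1: row/col 1 already zero → sign 0
signature = (0, 1, 1)

Answer: (0, 1, 1)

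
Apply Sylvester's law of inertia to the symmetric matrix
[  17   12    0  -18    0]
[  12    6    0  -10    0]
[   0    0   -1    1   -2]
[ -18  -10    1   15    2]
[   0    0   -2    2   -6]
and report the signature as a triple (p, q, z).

Answer: (1, 4, 0)

Derivation:
step 0: pivot 17 → sign +
step 1: pivot -42/17 → sign −
step 2: pivot -1 → sign −
step 3: pivot -2/21 → sign −
step 4: pivot -2 → sign −
signature = (1, 4, 0)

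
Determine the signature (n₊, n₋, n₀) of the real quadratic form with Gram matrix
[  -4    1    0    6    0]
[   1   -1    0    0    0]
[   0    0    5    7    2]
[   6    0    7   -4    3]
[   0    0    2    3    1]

Answer: (2, 3, 0)

Derivation:
step 0: pivot -4 → sign −
step 1: pivot -3/4 → sign −
step 2: pivot 5 → sign +
step 3: pivot -9/5 → sign −
step 4: pivot 2/9 → sign +
signature = (2, 3, 0)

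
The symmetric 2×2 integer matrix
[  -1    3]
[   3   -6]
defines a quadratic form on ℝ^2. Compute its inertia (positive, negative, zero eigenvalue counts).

Answer: (1, 1, 0)

Derivation:
step 0: pivot -1 → sign −
step 1: pivot 3 → sign +
signature = (1, 1, 0)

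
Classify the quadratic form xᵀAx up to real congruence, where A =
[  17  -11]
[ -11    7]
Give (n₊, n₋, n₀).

Answer: (1, 1, 0)

Derivation:
step 0: pivot 17 → sign +
step 1: pivot -2/17 → sign −
signature = (1, 1, 0)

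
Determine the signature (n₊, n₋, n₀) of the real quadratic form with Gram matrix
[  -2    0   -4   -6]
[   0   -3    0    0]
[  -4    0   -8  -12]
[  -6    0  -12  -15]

step 0: pivot -2 → sign −
step 1: pivot -3 → sign −
step 2: pivot 3 → sign +
step 3: row/col 3 already zero → sign 0
signature = (1, 2, 1)

Answer: (1, 2, 1)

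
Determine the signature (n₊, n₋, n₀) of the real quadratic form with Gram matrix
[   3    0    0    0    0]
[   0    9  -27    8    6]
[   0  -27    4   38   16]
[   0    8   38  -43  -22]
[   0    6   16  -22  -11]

Answer: (3, 2, 0)

Derivation:
step 0: pivot 3 → sign +
step 1: pivot 9 → sign +
step 2: pivot -77 → sign −
step 3: pivot -131/693 → sign −
step 4: pivot 3/131 → sign +
signature = (3, 2, 0)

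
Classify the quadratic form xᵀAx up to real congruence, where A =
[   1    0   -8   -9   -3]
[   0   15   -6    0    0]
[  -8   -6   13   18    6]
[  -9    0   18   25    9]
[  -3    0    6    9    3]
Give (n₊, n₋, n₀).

Answer: (3, 2, 0)

Derivation:
step 0: pivot 1 → sign +
step 1: pivot 15 → sign +
step 2: pivot -267/5 → sign −
step 3: pivot -124/89 → sign −
step 4: pivot 3/31 → sign +
signature = (3, 2, 0)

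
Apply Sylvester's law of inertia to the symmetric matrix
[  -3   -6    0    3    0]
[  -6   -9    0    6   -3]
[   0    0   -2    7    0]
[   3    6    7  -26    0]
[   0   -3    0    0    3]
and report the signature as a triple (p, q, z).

step 0: pivot -3 → sign −
step 1: pivot 3 → sign +
step 2: pivot -2 → sign −
step 3: pivot 3/2 → sign +
step 4: row/col 4 already zero → sign 0
signature = (2, 2, 1)

Answer: (2, 2, 1)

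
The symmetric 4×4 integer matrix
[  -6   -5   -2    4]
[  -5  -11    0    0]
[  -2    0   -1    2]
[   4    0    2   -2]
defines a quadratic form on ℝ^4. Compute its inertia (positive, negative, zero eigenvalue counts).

Answer: (2, 2, 0)

Derivation:
step 0: pivot -6 → sign −
step 1: pivot -41/6 → sign −
step 2: pivot 3/41 → sign +
step 3: pivot 2 → sign +
signature = (2, 2, 0)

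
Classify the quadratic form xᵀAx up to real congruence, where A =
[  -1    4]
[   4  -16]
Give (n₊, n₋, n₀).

step 0: pivot -1 → sign −
step 1: row/col 1 already zero → sign 0
signature = (0, 1, 1)

Answer: (0, 1, 1)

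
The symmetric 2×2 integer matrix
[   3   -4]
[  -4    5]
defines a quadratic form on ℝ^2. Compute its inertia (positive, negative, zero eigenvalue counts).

step 0: pivot 3 → sign +
step 1: pivot -1/3 → sign −
signature = (1, 1, 0)

Answer: (1, 1, 0)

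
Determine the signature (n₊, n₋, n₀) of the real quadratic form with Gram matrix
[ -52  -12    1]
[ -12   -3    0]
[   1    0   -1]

step 0: pivot -52 → sign −
step 1: pivot -3/13 → sign −
step 2: pivot -3/4 → sign −
signature = (0, 3, 0)

Answer: (0, 3, 0)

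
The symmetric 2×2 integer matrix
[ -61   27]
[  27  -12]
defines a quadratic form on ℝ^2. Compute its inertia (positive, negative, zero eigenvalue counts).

step 0: pivot -61 → sign −
step 1: pivot -3/61 → sign −
signature = (0, 2, 0)

Answer: (0, 2, 0)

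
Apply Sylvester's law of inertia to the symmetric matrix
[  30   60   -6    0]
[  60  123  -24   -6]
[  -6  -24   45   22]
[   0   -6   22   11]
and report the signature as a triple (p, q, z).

Answer: (2, 2, 0)

Derivation:
step 0: pivot 30 → sign +
step 1: pivot 3 → sign +
step 2: pivot -21/5 → sign −
step 3: pivot -1/21 → sign −
signature = (2, 2, 0)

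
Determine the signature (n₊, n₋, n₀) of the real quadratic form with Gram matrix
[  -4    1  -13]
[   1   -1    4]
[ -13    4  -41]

Answer: (1, 2, 0)

Derivation:
step 0: pivot -4 → sign −
step 1: pivot -3/4 → sign −
step 2: pivot 2 → sign +
signature = (1, 2, 0)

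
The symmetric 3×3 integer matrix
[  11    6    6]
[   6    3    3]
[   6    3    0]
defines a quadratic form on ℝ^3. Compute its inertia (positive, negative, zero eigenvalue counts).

step 0: pivot 11 → sign +
step 1: pivot -3/11 → sign −
step 2: pivot -3 → sign −
signature = (1, 2, 0)

Answer: (1, 2, 0)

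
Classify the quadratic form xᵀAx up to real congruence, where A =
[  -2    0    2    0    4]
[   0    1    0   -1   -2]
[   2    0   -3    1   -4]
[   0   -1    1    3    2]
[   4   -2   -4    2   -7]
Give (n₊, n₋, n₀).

step 0: pivot -2 → sign −
step 1: pivot 1 → sign +
step 2: pivot -1 → sign −
step 3: pivot 3 → sign +
step 4: pivot -3 → sign −
signature = (2, 3, 0)

Answer: (2, 3, 0)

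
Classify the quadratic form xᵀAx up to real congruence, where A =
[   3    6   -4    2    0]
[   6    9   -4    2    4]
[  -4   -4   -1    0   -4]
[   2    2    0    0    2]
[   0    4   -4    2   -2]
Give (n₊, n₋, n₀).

Answer: (2, 3, 0)

Derivation:
step 0: pivot 3 → sign +
step 1: pivot -3 → sign −
step 2: pivot -1 → sign −
step 3: pivot 46/9 → sign +
step 4: pivot -2/23 → sign −
signature = (2, 3, 0)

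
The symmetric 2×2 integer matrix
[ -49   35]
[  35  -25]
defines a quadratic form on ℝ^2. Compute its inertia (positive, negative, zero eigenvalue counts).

step 0: pivot -49 → sign −
step 1: row/col 1 already zero → sign 0
signature = (0, 1, 1)

Answer: (0, 1, 1)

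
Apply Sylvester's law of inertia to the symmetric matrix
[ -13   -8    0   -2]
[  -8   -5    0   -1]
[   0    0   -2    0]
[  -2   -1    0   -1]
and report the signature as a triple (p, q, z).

step 0: pivot -13 → sign −
step 1: pivot -1/13 → sign −
step 2: pivot -2 → sign −
step 3: row/col 3 already zero → sign 0
signature = (0, 3, 1)

Answer: (0, 3, 1)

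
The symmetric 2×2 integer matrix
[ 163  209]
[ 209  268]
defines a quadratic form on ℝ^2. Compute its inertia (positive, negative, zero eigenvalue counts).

Answer: (2, 0, 0)

Derivation:
step 0: pivot 163 → sign +
step 1: pivot 3/163 → sign +
signature = (2, 0, 0)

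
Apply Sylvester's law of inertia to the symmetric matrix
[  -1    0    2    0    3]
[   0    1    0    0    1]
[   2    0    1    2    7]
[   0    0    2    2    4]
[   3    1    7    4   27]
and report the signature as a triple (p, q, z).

Answer: (3, 1, 1)

Derivation:
step 0: pivot -1 → sign −
step 1: pivot 1 → sign +
step 2: pivot 5 → sign +
step 3: pivot 6/5 → sign +
step 4: row/col 4 already zero → sign 0
signature = (3, 1, 1)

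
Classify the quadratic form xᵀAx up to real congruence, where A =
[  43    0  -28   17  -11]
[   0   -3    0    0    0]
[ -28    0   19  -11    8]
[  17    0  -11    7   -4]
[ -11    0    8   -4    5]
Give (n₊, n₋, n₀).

Answer: (4, 1, 0)

Derivation:
step 0: pivot 43 → sign +
step 1: pivot -3 → sign −
step 2: pivot 33/43 → sign +
step 3: pivot 3/11 → sign +
step 4: pivot 1 → sign +
signature = (4, 1, 0)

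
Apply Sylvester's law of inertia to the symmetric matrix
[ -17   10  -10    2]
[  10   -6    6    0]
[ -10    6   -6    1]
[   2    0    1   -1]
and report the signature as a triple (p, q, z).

step 0: pivot -17 → sign −
step 1: pivot -2/17 → sign −
step 2: pivot 11 → sign +
step 3: pivot -1/11 → sign −
signature = (1, 3, 0)

Answer: (1, 3, 0)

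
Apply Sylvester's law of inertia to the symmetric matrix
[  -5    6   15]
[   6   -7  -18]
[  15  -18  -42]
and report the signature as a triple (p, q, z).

step 0: pivot -5 → sign −
step 1: pivot 1/5 → sign +
step 2: pivot 3 → sign +
signature = (2, 1, 0)

Answer: (2, 1, 0)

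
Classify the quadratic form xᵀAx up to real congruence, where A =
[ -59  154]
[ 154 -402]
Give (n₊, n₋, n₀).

step 0: pivot -59 → sign −
step 1: pivot -2/59 → sign −
signature = (0, 2, 0)

Answer: (0, 2, 0)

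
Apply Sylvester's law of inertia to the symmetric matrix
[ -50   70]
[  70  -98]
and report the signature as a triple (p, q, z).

step 0: pivot -50 → sign −
step 1: row/col 1 already zero → sign 0
signature = (0, 1, 1)

Answer: (0, 1, 1)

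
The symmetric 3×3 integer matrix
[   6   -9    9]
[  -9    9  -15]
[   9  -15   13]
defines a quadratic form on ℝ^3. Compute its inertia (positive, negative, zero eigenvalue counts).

Answer: (1, 1, 1)

Derivation:
step 0: pivot 6 → sign +
step 1: pivot -9/2 → sign −
step 2: row/col 2 already zero → sign 0
signature = (1, 1, 1)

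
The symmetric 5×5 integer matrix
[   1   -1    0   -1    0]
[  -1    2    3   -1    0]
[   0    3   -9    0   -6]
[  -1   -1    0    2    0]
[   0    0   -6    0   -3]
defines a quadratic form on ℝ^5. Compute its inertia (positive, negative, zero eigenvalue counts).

Answer: (3, 2, 0)

Derivation:
step 0: pivot 1 → sign +
step 1: pivot 1 → sign +
step 2: pivot -18 → sign −
step 3: pivot -1 → sign −
step 4: pivot 3 → sign +
signature = (3, 2, 0)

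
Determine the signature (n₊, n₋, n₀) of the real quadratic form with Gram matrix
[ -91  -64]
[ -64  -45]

step 0: pivot -91 → sign −
step 1: pivot 1/91 → sign +
signature = (1, 1, 0)

Answer: (1, 1, 0)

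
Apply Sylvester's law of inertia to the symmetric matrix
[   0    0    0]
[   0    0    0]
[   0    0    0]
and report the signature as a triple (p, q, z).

Answer: (0, 0, 3)

Derivation:
step 0: row/col 0 already zero → sign 0
step 1: row/col 1 already zero → sign 0
step 2: row/col 2 already zero → sign 0
signature = (0, 0, 3)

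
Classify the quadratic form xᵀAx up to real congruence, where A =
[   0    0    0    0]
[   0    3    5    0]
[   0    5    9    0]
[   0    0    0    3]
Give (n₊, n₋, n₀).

step 0: pivot 3 → sign +
step 1: pivot 2/3 → sign +
step 2: pivot 3 → sign +
step 3: row/col 3 already zero → sign 0
signature = (3, 0, 1)

Answer: (3, 0, 1)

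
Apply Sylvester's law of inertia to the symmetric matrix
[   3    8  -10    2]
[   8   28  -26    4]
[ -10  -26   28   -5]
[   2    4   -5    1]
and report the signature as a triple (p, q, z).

Answer: (2, 1, 1)

Derivation:
step 0: pivot 3 → sign +
step 1: pivot 20/3 → sign +
step 2: pivot -27/5 → sign −
step 3: row/col 3 already zero → sign 0
signature = (2, 1, 1)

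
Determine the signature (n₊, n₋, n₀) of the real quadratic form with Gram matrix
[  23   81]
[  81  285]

step 0: pivot 23 → sign +
step 1: pivot -6/23 → sign −
signature = (1, 1, 0)

Answer: (1, 1, 0)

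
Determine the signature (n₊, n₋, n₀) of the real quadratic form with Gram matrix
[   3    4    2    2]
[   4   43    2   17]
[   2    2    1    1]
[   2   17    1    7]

step 0: pivot 3 → sign +
step 1: pivot 113/3 → sign +
step 2: pivot -39/113 → sign −
step 3: pivot 3/13 → sign +
signature = (3, 1, 0)

Answer: (3, 1, 0)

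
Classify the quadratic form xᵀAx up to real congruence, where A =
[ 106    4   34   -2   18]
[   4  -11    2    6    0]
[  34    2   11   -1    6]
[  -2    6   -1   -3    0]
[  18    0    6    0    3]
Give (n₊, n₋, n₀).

step 0: pivot 106 → sign +
step 1: pivot -591/53 → sign −
step 2: pivot 83/591 → sign +
step 3: pivot 22/83 → sign +
step 4: pivot -3/11 → sign −
signature = (3, 2, 0)

Answer: (3, 2, 0)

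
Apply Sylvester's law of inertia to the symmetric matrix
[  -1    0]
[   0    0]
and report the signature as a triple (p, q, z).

step 0: pivot -1 → sign −
step 1: row/col 1 already zero → sign 0
signature = (0, 1, 1)

Answer: (0, 1, 1)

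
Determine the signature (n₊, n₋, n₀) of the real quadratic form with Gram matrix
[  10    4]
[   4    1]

step 0: pivot 10 → sign +
step 1: pivot -3/5 → sign −
signature = (1, 1, 0)

Answer: (1, 1, 0)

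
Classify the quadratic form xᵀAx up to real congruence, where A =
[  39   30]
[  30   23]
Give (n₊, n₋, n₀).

Answer: (1, 1, 0)

Derivation:
step 0: pivot 39 → sign +
step 1: pivot -1/13 → sign −
signature = (1, 1, 0)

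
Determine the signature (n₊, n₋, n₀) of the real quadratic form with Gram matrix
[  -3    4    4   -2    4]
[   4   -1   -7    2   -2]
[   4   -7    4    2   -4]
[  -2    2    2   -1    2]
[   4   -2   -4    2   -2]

Answer: (3, 2, 0)

Derivation:
step 0: pivot -3 → sign −
step 1: pivot 13/3 → sign +
step 2: pivot 113/13 → sign +
step 3: pivot 15/113 → sign +
step 4: pivot -2/15 → sign −
signature = (3, 2, 0)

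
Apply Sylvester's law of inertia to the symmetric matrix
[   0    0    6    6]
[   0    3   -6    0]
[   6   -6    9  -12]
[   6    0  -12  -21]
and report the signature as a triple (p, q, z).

Answer: (2, 1, 1)

Derivation:
step 0: pivot 3 → sign +
step 1: pivot -3 → sign −
step 2: pivot 12 → sign +
step 3: row/col 3 already zero → sign 0
signature = (2, 1, 1)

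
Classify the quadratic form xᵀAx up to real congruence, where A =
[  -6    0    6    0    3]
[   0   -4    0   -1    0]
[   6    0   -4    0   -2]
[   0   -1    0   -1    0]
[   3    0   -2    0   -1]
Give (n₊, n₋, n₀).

Answer: (1, 3, 1)

Derivation:
step 0: pivot -6 → sign −
step 1: pivot -4 → sign −
step 2: pivot 2 → sign +
step 3: pivot -3/4 → sign −
step 4: row/col 4 already zero → sign 0
signature = (1, 3, 1)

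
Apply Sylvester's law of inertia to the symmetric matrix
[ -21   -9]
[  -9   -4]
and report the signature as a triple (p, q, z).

step 0: pivot -21 → sign −
step 1: pivot -1/7 → sign −
signature = (0, 2, 0)

Answer: (0, 2, 0)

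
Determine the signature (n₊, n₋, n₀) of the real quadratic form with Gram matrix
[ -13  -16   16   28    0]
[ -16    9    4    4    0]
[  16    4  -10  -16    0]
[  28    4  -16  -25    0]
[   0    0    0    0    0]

step 0: pivot -13 → sign −
step 1: pivot 373/13 → sign +
step 2: pivot 414/373 → sign +
step 3: pivot 1/23 → sign +
step 4: row/col 4 already zero → sign 0
signature = (3, 1, 1)

Answer: (3, 1, 1)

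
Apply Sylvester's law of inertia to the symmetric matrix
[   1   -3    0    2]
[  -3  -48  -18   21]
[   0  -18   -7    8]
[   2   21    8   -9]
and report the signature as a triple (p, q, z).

Answer: (1, 2, 1)

Derivation:
step 0: pivot 1 → sign +
step 1: pivot -57 → sign −
step 2: pivot -25/19 → sign −
step 3: row/col 3 already zero → sign 0
signature = (1, 2, 1)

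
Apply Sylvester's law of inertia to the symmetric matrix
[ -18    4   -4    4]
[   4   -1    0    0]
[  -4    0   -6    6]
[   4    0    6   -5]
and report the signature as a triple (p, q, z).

Answer: (2, 2, 0)

Derivation:
step 0: pivot -18 → sign −
step 1: pivot -1/9 → sign −
step 2: pivot 2 → sign +
step 3: pivot 1 → sign +
signature = (2, 2, 0)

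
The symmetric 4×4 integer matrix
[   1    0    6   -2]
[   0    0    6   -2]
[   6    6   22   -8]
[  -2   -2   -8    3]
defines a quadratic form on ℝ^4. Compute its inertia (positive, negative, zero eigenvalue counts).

step 0: pivot 1 → sign +
step 1: pivot -14 → sign −
step 2: pivot 18/7 → sign +
step 3: pivot 1/9 → sign +
signature = (3, 1, 0)

Answer: (3, 1, 0)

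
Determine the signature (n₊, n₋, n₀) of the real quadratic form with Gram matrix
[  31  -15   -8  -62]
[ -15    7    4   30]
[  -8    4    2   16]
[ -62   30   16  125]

Answer: (2, 1, 1)

Derivation:
step 0: pivot 31 → sign +
step 1: pivot -8/31 → sign −
step 2: pivot 1 → sign +
step 3: row/col 3 already zero → sign 0
signature = (2, 1, 1)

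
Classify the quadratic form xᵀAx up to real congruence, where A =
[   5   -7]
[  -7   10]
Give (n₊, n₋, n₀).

Answer: (2, 0, 0)

Derivation:
step 0: pivot 5 → sign +
step 1: pivot 1/5 → sign +
signature = (2, 0, 0)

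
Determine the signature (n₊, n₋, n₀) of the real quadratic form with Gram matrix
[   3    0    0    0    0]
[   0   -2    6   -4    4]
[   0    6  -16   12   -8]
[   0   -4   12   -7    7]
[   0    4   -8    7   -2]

Answer: (3, 2, 0)

Derivation:
step 0: pivot 3 → sign +
step 1: pivot -2 → sign −
step 2: pivot 2 → sign +
step 3: pivot 1 → sign +
step 4: pivot -3 → sign −
signature = (3, 2, 0)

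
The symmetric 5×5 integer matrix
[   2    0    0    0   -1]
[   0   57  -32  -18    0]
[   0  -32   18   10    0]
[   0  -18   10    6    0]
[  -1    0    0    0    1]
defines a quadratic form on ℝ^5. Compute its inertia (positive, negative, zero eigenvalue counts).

Answer: (4, 0, 1)

Derivation:
step 0: pivot 2 → sign +
step 1: pivot 57 → sign +
step 2: pivot 2/57 → sign +
step 3: pivot 1/2 → sign +
step 4: row/col 4 already zero → sign 0
signature = (4, 0, 1)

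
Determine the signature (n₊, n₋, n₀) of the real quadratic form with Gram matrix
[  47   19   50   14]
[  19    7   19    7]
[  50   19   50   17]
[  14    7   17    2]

step 0: pivot 47 → sign +
step 1: pivot -32/47 → sign −
step 2: pivot -33/32 → sign −
step 3: pivot 6/11 → sign +
signature = (2, 2, 0)

Answer: (2, 2, 0)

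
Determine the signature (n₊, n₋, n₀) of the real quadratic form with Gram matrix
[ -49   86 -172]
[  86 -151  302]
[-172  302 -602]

Answer: (1, 2, 0)

Derivation:
step 0: pivot -49 → sign −
step 1: pivot -3/49 → sign −
step 2: pivot 2 → sign +
signature = (1, 2, 0)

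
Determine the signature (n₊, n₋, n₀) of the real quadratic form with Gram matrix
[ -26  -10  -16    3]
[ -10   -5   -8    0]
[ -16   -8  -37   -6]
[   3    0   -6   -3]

Answer: (0, 4, 0)

Derivation:
step 0: pivot -26 → sign −
step 1: pivot -15/13 → sign −
step 2: pivot -121/5 → sign −
step 3: pivot -3/242 → sign −
signature = (0, 4, 0)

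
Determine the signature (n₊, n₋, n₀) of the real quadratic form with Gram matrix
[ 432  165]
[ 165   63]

step 0: pivot 432 → sign +
step 1: pivot -1/48 → sign −
signature = (1, 1, 0)

Answer: (1, 1, 0)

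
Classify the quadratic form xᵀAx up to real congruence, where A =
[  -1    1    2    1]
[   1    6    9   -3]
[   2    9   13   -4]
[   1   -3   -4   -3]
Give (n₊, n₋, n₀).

step 0: pivot -1 → sign −
step 1: pivot 7 → sign +
step 2: pivot -2/7 → sign −
step 3: pivot 2 → sign +
signature = (2, 2, 0)

Answer: (2, 2, 0)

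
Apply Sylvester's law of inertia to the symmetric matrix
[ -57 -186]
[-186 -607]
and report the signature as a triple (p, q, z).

Answer: (0, 2, 0)

Derivation:
step 0: pivot -57 → sign −
step 1: pivot -1/19 → sign −
signature = (0, 2, 0)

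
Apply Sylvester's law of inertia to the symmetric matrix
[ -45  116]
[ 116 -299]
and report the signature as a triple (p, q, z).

Answer: (1, 1, 0)

Derivation:
step 0: pivot -45 → sign −
step 1: pivot 1/45 → sign +
signature = (1, 1, 0)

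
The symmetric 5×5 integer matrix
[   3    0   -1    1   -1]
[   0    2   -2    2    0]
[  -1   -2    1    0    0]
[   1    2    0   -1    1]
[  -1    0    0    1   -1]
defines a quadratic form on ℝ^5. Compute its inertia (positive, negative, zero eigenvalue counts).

step 0: pivot 3 → sign +
step 1: pivot 2 → sign +
step 2: pivot -4/3 → sign −
step 3: pivot 3/4 → sign +
step 4: pivot -2 → sign −
signature = (3, 2, 0)

Answer: (3, 2, 0)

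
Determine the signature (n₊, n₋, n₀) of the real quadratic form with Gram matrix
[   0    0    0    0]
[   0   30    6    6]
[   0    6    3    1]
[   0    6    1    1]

step 0: pivot 30 → sign +
step 1: pivot 9/5 → sign +
step 2: pivot -2/9 → sign −
step 3: row/col 3 already zero → sign 0
signature = (2, 1, 1)

Answer: (2, 1, 1)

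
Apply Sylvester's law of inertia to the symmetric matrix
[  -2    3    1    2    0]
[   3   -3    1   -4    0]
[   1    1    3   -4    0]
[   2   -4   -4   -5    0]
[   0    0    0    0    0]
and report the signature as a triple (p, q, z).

Answer: (1, 3, 1)

Derivation:
step 0: pivot -2 → sign −
step 1: pivot 3/2 → sign +
step 2: pivot -2/3 → sign −
step 3: pivot -1 → sign −
step 4: row/col 4 already zero → sign 0
signature = (1, 3, 1)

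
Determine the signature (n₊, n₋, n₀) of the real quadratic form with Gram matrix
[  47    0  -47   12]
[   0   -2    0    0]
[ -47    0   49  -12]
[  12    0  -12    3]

step 0: pivot 47 → sign +
step 1: pivot -2 → sign −
step 2: pivot 2 → sign +
step 3: pivot -3/47 → sign −
signature = (2, 2, 0)

Answer: (2, 2, 0)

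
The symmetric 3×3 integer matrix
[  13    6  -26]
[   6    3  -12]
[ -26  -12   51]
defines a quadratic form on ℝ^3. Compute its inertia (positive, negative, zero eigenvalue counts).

step 0: pivot 13 → sign +
step 1: pivot 3/13 → sign +
step 2: pivot -1 → sign −
signature = (2, 1, 0)

Answer: (2, 1, 0)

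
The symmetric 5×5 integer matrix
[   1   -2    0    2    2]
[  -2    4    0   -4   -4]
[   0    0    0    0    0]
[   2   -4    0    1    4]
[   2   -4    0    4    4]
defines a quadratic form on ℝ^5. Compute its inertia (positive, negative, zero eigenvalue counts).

step 0: pivot 1 → sign +
step 1: pivot -3 → sign −
step 2: row/col 2 already zero → sign 0
step 3: row/col 3 already zero → sign 0
step 4: row/col 4 already zero → sign 0
signature = (1, 1, 3)

Answer: (1, 1, 3)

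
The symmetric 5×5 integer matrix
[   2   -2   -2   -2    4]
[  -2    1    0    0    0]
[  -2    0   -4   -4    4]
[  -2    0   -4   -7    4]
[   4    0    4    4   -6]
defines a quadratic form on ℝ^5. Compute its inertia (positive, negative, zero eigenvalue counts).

Answer: (2, 3, 0)

Derivation:
step 0: pivot 2 → sign +
step 1: pivot -1 → sign −
step 2: pivot -2 → sign −
step 3: pivot -3 → sign −
step 4: pivot 2 → sign +
signature = (2, 3, 0)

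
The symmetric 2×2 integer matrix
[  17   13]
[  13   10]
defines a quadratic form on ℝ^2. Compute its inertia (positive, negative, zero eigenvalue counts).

step 0: pivot 17 → sign +
step 1: pivot 1/17 → sign +
signature = (2, 0, 0)

Answer: (2, 0, 0)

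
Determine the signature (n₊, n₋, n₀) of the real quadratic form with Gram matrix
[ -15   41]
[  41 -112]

step 0: pivot -15 → sign −
step 1: pivot 1/15 → sign +
signature = (1, 1, 0)

Answer: (1, 1, 0)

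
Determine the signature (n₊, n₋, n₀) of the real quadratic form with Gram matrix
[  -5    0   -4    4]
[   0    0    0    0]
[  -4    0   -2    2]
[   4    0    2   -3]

Answer: (1, 2, 1)

Derivation:
step 0: pivot -5 → sign −
step 1: pivot 6/5 → sign +
step 2: pivot -1 → sign −
step 3: row/col 3 already zero → sign 0
signature = (1, 2, 1)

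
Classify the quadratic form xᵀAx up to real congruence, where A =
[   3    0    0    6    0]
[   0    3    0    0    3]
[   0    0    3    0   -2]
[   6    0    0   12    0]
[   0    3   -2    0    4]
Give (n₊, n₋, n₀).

Answer: (3, 1, 1)

Derivation:
step 0: pivot 3 → sign +
step 1: pivot 3 → sign +
step 2: pivot 3 → sign +
step 3: pivot -1/3 → sign −
step 4: row/col 4 already zero → sign 0
signature = (3, 1, 1)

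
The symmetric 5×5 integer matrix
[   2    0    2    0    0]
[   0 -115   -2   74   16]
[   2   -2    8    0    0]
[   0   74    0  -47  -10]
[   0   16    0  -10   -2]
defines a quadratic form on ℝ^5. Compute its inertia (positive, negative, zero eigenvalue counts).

Answer: (4, 1, 0)

Derivation:
step 0: pivot 2 → sign +
step 1: pivot -115 → sign −
step 2: pivot 694/115 → sign +
step 3: pivot 119/347 → sign +
step 4: pivot 6/119 → sign +
signature = (4, 1, 0)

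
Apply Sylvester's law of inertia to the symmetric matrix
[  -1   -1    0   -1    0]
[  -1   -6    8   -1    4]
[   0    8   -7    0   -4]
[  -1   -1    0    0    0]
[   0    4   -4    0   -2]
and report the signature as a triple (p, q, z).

Answer: (3, 2, 0)

Derivation:
step 0: pivot -1 → sign −
step 1: pivot -5 → sign −
step 2: pivot 29/5 → sign +
step 3: pivot 1 → sign +
step 4: pivot 6/29 → sign +
signature = (3, 2, 0)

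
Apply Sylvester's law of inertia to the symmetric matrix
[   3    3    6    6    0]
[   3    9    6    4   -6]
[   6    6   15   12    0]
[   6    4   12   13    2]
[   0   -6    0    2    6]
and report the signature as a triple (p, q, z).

step 0: pivot 3 → sign +
step 1: pivot 6 → sign +
step 2: pivot 3 → sign +
step 3: pivot 1/3 → sign +
step 4: row/col 4 already zero → sign 0
signature = (4, 0, 1)

Answer: (4, 0, 1)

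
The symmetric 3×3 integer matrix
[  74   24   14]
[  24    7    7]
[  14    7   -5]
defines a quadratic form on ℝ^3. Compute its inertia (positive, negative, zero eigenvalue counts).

step 0: pivot 74 → sign +
step 1: pivot -29/37 → sign −
step 2: pivot 2/29 → sign +
signature = (2, 1, 0)

Answer: (2, 1, 0)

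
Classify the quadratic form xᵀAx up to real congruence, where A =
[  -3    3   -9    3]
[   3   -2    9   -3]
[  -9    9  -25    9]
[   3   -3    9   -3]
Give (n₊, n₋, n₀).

Answer: (2, 1, 1)

Derivation:
step 0: pivot -3 → sign −
step 1: pivot 1 → sign +
step 2: pivot 2 → sign +
step 3: row/col 3 already zero → sign 0
signature = (2, 1, 1)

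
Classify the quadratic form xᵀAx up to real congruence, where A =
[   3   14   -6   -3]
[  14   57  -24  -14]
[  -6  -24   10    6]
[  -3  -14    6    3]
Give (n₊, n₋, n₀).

step 0: pivot 3 → sign +
step 1: pivot -25/3 → sign −
step 2: pivot -2/25 → sign −
step 3: row/col 3 already zero → sign 0
signature = (1, 2, 1)

Answer: (1, 2, 1)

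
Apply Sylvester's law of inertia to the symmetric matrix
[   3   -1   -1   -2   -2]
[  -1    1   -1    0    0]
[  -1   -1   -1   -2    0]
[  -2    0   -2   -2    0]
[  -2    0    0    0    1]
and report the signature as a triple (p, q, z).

step 0: pivot 3 → sign +
step 1: pivot 2/3 → sign +
step 2: pivot -4 → sign −
step 3: row/col 3 already zero → sign 0
step 4: row/col 4 already zero → sign 0
signature = (2, 1, 2)

Answer: (2, 1, 2)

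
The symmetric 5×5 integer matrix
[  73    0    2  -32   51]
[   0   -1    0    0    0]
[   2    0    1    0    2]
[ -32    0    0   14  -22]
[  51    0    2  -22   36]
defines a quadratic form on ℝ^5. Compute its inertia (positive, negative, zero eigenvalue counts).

Answer: (3, 2, 0)

Derivation:
step 0: pivot 73 → sign +
step 1: pivot -1 → sign −
step 2: pivot 69/73 → sign +
step 3: pivot -58/69 → sign −
step 4: pivot 1/29 → sign +
signature = (3, 2, 0)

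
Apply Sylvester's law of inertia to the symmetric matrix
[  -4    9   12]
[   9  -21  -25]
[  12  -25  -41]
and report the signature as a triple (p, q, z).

Answer: (1, 2, 0)

Derivation:
step 0: pivot -4 → sign −
step 1: pivot -3/4 → sign −
step 2: pivot 1/3 → sign +
signature = (1, 2, 0)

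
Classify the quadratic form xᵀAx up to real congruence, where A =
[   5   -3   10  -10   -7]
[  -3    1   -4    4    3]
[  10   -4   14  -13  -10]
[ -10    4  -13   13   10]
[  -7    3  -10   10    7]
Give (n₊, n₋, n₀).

step 0: pivot 5 → sign +
step 1: pivot -4/5 → sign −
step 2: pivot -1 → sign −
step 3: pivot 2 → sign +
step 4: pivot -1/2 → sign −
signature = (2, 3, 0)

Answer: (2, 3, 0)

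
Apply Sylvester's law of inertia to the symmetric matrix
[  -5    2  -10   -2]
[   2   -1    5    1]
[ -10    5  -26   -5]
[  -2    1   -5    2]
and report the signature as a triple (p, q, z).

step 0: pivot -5 → sign −
step 1: pivot -1/5 → sign −
step 2: pivot -1 → sign −
step 3: pivot 3 → sign +
signature = (1, 3, 0)

Answer: (1, 3, 0)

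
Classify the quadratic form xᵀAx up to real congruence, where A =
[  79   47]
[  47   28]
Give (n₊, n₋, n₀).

step 0: pivot 79 → sign +
step 1: pivot 3/79 → sign +
signature = (2, 0, 0)

Answer: (2, 0, 0)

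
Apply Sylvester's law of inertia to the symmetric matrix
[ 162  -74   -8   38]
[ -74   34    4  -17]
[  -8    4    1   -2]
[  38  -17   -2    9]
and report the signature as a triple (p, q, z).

Answer: (3, 1, 0)

Derivation:
step 0: pivot 162 → sign +
step 1: pivot 16/81 → sign +
step 2: pivot -9/16 → sign −
step 3: pivot 1 → sign +
signature = (3, 1, 0)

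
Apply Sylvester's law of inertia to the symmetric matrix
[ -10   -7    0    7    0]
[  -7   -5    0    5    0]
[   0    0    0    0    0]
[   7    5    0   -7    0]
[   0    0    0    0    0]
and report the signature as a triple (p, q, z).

step 0: pivot -10 → sign −
step 1: pivot -1/10 → sign −
step 2: pivot -2 → sign −
step 3: row/col 3 already zero → sign 0
step 4: row/col 4 already zero → sign 0
signature = (0, 3, 2)

Answer: (0, 3, 2)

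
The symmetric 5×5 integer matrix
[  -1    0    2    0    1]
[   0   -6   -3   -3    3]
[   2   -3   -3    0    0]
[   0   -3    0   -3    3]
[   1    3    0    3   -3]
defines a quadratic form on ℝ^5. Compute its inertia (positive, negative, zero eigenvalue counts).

step 0: pivot -1 → sign −
step 1: pivot -6 → sign −
step 2: pivot 5/2 → sign +
step 3: pivot -12/5 → sign −
step 4: row/col 4 already zero → sign 0
signature = (1, 3, 1)

Answer: (1, 3, 1)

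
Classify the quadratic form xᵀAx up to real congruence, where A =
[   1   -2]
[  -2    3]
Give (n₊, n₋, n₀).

step 0: pivot 1 → sign +
step 1: pivot -1 → sign −
signature = (1, 1, 0)

Answer: (1, 1, 0)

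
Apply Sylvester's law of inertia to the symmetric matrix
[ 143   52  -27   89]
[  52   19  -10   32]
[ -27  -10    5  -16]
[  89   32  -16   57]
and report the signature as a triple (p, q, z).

step 0: pivot 143 → sign +
step 1: pivot 1/11 → sign +
step 2: pivot -6/13 → sign −
step 3: pivot 1/6 → sign +
signature = (3, 1, 0)

Answer: (3, 1, 0)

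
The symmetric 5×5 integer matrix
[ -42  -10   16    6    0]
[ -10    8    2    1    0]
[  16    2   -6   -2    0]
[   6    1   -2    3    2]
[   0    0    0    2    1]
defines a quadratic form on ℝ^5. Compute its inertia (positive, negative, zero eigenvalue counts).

step 0: pivot -42 → sign −
step 1: pivot 218/21 → sign +
step 2: pivot -24/109 → sign −
step 3: pivot 97/24 → sign +
step 4: pivot 1/97 → sign +
signature = (3, 2, 0)

Answer: (3, 2, 0)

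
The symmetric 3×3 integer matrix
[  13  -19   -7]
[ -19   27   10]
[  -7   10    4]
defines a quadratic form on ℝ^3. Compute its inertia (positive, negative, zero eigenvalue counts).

step 0: pivot 13 → sign +
step 1: pivot -10/13 → sign −
step 2: pivot 3/10 → sign +
signature = (2, 1, 0)

Answer: (2, 1, 0)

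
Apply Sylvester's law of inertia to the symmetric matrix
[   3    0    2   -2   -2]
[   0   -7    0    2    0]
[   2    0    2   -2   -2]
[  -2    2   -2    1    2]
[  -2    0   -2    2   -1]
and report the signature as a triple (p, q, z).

step 0: pivot 3 → sign +
step 1: pivot -7 → sign −
step 2: pivot 2/3 → sign +
step 3: pivot -3/7 → sign −
step 4: pivot -3 → sign −
signature = (2, 3, 0)

Answer: (2, 3, 0)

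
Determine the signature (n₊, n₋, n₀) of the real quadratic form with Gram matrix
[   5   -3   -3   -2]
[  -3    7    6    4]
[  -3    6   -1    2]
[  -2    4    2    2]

step 0: pivot 5 → sign +
step 1: pivot 26/5 → sign +
step 2: pivot -161/26 → sign −
step 3: pivot 6/161 → sign +
signature = (3, 1, 0)

Answer: (3, 1, 0)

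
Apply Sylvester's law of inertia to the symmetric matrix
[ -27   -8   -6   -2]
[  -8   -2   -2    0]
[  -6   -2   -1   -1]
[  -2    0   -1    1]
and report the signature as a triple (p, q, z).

step 0: pivot -27 → sign −
step 1: pivot 10/27 → sign +
step 2: pivot 1/5 → sign +
step 3: row/col 3 already zero → sign 0
signature = (2, 1, 1)

Answer: (2, 1, 1)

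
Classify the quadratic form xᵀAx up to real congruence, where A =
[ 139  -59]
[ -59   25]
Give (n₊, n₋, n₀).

step 0: pivot 139 → sign +
step 1: pivot -6/139 → sign −
signature = (1, 1, 0)

Answer: (1, 1, 0)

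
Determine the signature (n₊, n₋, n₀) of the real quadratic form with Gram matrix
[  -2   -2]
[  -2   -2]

Answer: (0, 1, 1)

Derivation:
step 0: pivot -2 → sign −
step 1: row/col 1 already zero → sign 0
signature = (0, 1, 1)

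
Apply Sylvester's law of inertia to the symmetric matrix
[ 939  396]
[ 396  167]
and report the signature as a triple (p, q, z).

Answer: (1, 1, 0)

Derivation:
step 0: pivot 939 → sign +
step 1: pivot -1/313 → sign −
signature = (1, 1, 0)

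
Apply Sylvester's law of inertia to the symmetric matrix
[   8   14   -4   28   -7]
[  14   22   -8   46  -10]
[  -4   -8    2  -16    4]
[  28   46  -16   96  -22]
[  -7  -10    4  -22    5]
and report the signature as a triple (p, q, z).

Answer: (3, 2, 0)

Derivation:
step 0: pivot 8 → sign +
step 1: pivot -5/2 → sign −
step 2: pivot 2/5 → sign +
step 3: pivot 1/2 → sign +
step 4: pivot -2 → sign −
signature = (3, 2, 0)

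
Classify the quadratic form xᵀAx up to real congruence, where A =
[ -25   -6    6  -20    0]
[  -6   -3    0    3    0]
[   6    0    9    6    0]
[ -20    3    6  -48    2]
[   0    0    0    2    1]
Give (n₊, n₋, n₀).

step 0: pivot -25 → sign −
step 1: pivot -39/25 → sign −
step 2: pivot 153/13 → sign +
step 3: pivot 67/17 → sign +
step 4: pivot -1/67 → sign −
signature = (2, 3, 0)

Answer: (2, 3, 0)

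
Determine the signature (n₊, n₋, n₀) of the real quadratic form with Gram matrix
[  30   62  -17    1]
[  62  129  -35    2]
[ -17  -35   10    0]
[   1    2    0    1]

step 0: pivot 30 → sign +
step 1: pivot 13/15 → sign +
step 2: pivot 9/26 → sign +
step 3: row/col 3 already zero → sign 0
signature = (3, 0, 1)

Answer: (3, 0, 1)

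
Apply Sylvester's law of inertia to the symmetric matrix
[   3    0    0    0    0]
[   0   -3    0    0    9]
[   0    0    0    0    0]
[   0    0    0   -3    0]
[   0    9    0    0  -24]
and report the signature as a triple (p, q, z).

step 0: pivot 3 → sign +
step 1: pivot -3 → sign −
step 2: pivot -3 → sign −
step 3: pivot 3 → sign +
step 4: row/col 4 already zero → sign 0
signature = (2, 2, 1)

Answer: (2, 2, 1)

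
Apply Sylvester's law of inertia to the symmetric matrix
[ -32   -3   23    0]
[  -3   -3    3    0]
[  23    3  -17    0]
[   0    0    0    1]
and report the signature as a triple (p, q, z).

step 0: pivot -32 → sign −
step 1: pivot -87/32 → sign −
step 2: pivot -6/29 → sign −
step 3: pivot 1 → sign +
signature = (1, 3, 0)

Answer: (1, 3, 0)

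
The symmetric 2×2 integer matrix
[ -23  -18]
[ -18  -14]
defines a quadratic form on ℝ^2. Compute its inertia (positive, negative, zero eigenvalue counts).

Answer: (1, 1, 0)

Derivation:
step 0: pivot -23 → sign −
step 1: pivot 2/23 → sign +
signature = (1, 1, 0)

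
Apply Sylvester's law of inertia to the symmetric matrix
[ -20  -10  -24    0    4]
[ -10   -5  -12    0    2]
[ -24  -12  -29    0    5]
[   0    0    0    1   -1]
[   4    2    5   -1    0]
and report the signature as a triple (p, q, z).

Answer: (1, 2, 2)

Derivation:
step 0: pivot -20 → sign −
step 1: pivot -1/5 → sign −
step 2: pivot 1 → sign +
step 3: row/col 3 already zero → sign 0
step 4: row/col 4 already zero → sign 0
signature = (1, 2, 2)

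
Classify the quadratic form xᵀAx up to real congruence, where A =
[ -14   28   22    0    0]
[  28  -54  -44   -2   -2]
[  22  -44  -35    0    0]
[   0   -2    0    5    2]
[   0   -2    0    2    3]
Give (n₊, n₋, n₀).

step 0: pivot -14 → sign −
step 1: pivot 2 → sign +
step 2: pivot -3/7 → sign −
step 3: pivot 3 → sign +
step 4: pivot 1 → sign +
signature = (3, 2, 0)

Answer: (3, 2, 0)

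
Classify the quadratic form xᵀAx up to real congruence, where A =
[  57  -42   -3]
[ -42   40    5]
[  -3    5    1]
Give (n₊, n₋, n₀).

Answer: (2, 1, 0)

Derivation:
step 0: pivot 57 → sign +
step 1: pivot 172/19 → sign +
step 2: pivot -3/172 → sign −
signature = (2, 1, 0)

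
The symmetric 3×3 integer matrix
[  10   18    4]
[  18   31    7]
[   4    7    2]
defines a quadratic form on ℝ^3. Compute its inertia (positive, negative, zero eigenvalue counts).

step 0: pivot 10 → sign +
step 1: pivot -7/5 → sign −
step 2: pivot 3/7 → sign +
signature = (2, 1, 0)

Answer: (2, 1, 0)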